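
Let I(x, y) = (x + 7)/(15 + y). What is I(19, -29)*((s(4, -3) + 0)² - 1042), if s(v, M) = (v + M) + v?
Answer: 13221/7 ≈ 1888.7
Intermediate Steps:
s(v, M) = M + 2*v (s(v, M) = (M + v) + v = M + 2*v)
I(x, y) = (7 + x)/(15 + y)
I(19, -29)*((s(4, -3) + 0)² - 1042) = ((7 + 19)/(15 - 29))*(((-3 + 2*4) + 0)² - 1042) = (26/(-14))*(((-3 + 8) + 0)² - 1042) = (-1/14*26)*((5 + 0)² - 1042) = -13*(5² - 1042)/7 = -13*(25 - 1042)/7 = -13/7*(-1017) = 13221/7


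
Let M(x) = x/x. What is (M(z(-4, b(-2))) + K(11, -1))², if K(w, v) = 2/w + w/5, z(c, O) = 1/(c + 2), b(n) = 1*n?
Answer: 34596/3025 ≈ 11.437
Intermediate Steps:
b(n) = n
z(c, O) = 1/(2 + c)
K(w, v) = 2/w + w/5 (K(w, v) = 2/w + w*(⅕) = 2/w + w/5)
M(x) = 1
(M(z(-4, b(-2))) + K(11, -1))² = (1 + (2/11 + (⅕)*11))² = (1 + (2*(1/11) + 11/5))² = (1 + (2/11 + 11/5))² = (1 + 131/55)² = (186/55)² = 34596/3025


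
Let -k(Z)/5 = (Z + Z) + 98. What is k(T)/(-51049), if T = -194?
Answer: -1450/51049 ≈ -0.028404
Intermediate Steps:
k(Z) = -490 - 10*Z (k(Z) = -5*((Z + Z) + 98) = -5*(2*Z + 98) = -5*(98 + 2*Z) = -490 - 10*Z)
k(T)/(-51049) = (-490 - 10*(-194))/(-51049) = (-490 + 1940)*(-1/51049) = 1450*(-1/51049) = -1450/51049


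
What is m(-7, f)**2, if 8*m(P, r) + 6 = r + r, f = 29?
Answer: 169/4 ≈ 42.250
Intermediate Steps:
m(P, r) = -3/4 + r/4 (m(P, r) = -3/4 + (r + r)/8 = -3/4 + (2*r)/8 = -3/4 + r/4)
m(-7, f)**2 = (-3/4 + (1/4)*29)**2 = (-3/4 + 29/4)**2 = (13/2)**2 = 169/4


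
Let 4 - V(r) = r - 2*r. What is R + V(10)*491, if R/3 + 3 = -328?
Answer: 5881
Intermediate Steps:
R = -993 (R = -9 + 3*(-328) = -9 - 984 = -993)
V(r) = 4 + r (V(r) = 4 - (r - 2*r) = 4 - (-1)*r = 4 + r)
R + V(10)*491 = -993 + (4 + 10)*491 = -993 + 14*491 = -993 + 6874 = 5881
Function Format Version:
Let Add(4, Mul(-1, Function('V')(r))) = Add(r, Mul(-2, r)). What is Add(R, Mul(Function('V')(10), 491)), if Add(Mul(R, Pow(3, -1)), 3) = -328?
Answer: 5881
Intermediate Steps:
R = -993 (R = Add(-9, Mul(3, -328)) = Add(-9, -984) = -993)
Function('V')(r) = Add(4, r) (Function('V')(r) = Add(4, Mul(-1, Add(r, Mul(-2, r)))) = Add(4, Mul(-1, Mul(-1, r))) = Add(4, r))
Add(R, Mul(Function('V')(10), 491)) = Add(-993, Mul(Add(4, 10), 491)) = Add(-993, Mul(14, 491)) = Add(-993, 6874) = 5881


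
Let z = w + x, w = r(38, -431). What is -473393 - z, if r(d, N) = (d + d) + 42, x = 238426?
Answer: -711937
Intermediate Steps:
r(d, N) = 42 + 2*d (r(d, N) = 2*d + 42 = 42 + 2*d)
w = 118 (w = 42 + 2*38 = 42 + 76 = 118)
z = 238544 (z = 118 + 238426 = 238544)
-473393 - z = -473393 - 1*238544 = -473393 - 238544 = -711937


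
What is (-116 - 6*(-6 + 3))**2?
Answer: 9604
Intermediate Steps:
(-116 - 6*(-6 + 3))**2 = (-116 - 6*(-3))**2 = (-116 + 18)**2 = (-98)**2 = 9604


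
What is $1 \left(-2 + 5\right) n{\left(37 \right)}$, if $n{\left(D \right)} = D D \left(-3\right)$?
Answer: $-12321$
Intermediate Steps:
$n{\left(D \right)} = - 3 D^{2}$ ($n{\left(D \right)} = D^{2} \left(-3\right) = - 3 D^{2}$)
$1 \left(-2 + 5\right) n{\left(37 \right)} = 1 \left(-2 + 5\right) \left(- 3 \cdot 37^{2}\right) = 1 \cdot 3 \left(\left(-3\right) 1369\right) = 3 \left(-4107\right) = -12321$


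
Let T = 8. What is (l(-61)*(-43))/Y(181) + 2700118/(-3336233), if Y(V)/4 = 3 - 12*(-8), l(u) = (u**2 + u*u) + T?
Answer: -534915744139/660574134 ≈ -809.77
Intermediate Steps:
l(u) = 8 + 2*u**2 (l(u) = (u**2 + u*u) + 8 = (u**2 + u**2) + 8 = 2*u**2 + 8 = 8 + 2*u**2)
Y(V) = 396 (Y(V) = 4*(3 - 12*(-8)) = 4*(3 + 96) = 4*99 = 396)
(l(-61)*(-43))/Y(181) + 2700118/(-3336233) = ((8 + 2*(-61)**2)*(-43))/396 + 2700118/(-3336233) = ((8 + 2*3721)*(-43))*(1/396) + 2700118*(-1/3336233) = ((8 + 7442)*(-43))*(1/396) - 2700118/3336233 = (7450*(-43))*(1/396) - 2700118/3336233 = -320350*1/396 - 2700118/3336233 = -160175/198 - 2700118/3336233 = -534915744139/660574134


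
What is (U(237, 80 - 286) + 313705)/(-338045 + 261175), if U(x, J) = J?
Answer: -313499/76870 ≈ -4.0783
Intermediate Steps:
(U(237, 80 - 286) + 313705)/(-338045 + 261175) = ((80 - 286) + 313705)/(-338045 + 261175) = (-206 + 313705)/(-76870) = 313499*(-1/76870) = -313499/76870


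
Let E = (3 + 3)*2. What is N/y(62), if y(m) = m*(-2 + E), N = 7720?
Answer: 386/31 ≈ 12.452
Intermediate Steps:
E = 12 (E = 6*2 = 12)
y(m) = 10*m (y(m) = m*(-2 + 12) = m*10 = 10*m)
N/y(62) = 7720/((10*62)) = 7720/620 = 7720*(1/620) = 386/31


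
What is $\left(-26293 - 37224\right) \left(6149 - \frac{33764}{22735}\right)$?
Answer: $- \frac{8877374172267}{22735} \approx -3.9047 \cdot 10^{8}$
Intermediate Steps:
$\left(-26293 - 37224\right) \left(6149 - \frac{33764}{22735}\right) = - 63517 \left(6149 - \frac{33764}{22735}\right) = \left(-63517\right) \frac{139763751}{22735} = - \frac{8877374172267}{22735}$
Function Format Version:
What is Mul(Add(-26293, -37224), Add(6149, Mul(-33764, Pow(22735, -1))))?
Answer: Rational(-8877374172267, 22735) ≈ -3.9047e+8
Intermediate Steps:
Mul(Add(-26293, -37224), Add(6149, Mul(-33764, Pow(22735, -1)))) = Mul(-63517, Add(6149, Mul(-33764, Rational(1, 22735)))) = Mul(-63517, Add(6149, Rational(-33764, 22735))) = Mul(-63517, Rational(139763751, 22735)) = Rational(-8877374172267, 22735)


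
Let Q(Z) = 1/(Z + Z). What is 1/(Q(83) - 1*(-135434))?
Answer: 166/22482045 ≈ 7.3837e-6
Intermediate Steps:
Q(Z) = 1/(2*Z)
1/(Q(83) - 1*(-135434)) = 1/((½)/83 - 1*(-135434)) = 1/((½)*(1/83) + 135434) = 1/(1/166 + 135434) = 1/(22482045/166) = 166/22482045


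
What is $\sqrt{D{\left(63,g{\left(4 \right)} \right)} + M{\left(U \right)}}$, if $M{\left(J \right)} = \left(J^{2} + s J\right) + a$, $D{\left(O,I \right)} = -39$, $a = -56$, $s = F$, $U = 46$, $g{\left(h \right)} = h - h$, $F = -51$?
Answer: $5 i \sqrt{13} \approx 18.028 i$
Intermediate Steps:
$g{\left(h \right)} = 0$
$s = -51$
$M{\left(J \right)} = -56 + J^{2} - 51 J$ ($M{\left(J \right)} = \left(J^{2} - 51 J\right) - 56 = -56 + J^{2} - 51 J$)
$\sqrt{D{\left(63,g{\left(4 \right)} \right)} + M{\left(U \right)}} = \sqrt{-39 - \left(2402 - 2116\right)} = \sqrt{-39 - 286} = \sqrt{-325} = 5 i \sqrt{13}$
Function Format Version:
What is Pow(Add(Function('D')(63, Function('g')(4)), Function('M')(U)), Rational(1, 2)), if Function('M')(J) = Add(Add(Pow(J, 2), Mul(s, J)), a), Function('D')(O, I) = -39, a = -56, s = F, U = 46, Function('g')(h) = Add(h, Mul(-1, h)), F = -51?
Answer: Mul(5, I, Pow(13, Rational(1, 2))) ≈ Mul(18.028, I)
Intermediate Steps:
Function('g')(h) = 0
s = -51
Function('M')(J) = Add(-56, Pow(J, 2), Mul(-51, J)) (Function('M')(J) = Add(Add(Pow(J, 2), Mul(-51, J)), -56) = Add(-56, Pow(J, 2), Mul(-51, J)))
Pow(Add(Function('D')(63, Function('g')(4)), Function('M')(U)), Rational(1, 2)) = Pow(Add(-39, Add(-56, Pow(46, 2), Mul(-51, 46))), Rational(1, 2)) = Pow(Add(-39, Add(-56, 2116, -2346)), Rational(1, 2)) = Pow(Add(-39, -286), Rational(1, 2)) = Pow(-325, Rational(1, 2)) = Mul(5, I, Pow(13, Rational(1, 2)))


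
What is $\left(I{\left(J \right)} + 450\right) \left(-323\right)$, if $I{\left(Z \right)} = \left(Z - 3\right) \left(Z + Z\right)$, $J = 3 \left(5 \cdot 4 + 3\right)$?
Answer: $-3087234$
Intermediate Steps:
$J = 69$ ($J = 3 \left(20 + 3\right) = 3 \cdot 23 = 69$)
$I{\left(Z \right)} = 2 Z \left(-3 + Z\right)$ ($I{\left(Z \right)} = \left(-3 + Z\right) 2 Z = 2 Z \left(-3 + Z\right)$)
$\left(I{\left(J \right)} + 450\right) \left(-323\right) = \left(2 \cdot 69 \left(-3 + 69\right) + 450\right) \left(-323\right) = \left(2 \cdot 69 \cdot 66 + 450\right) \left(-323\right) = \left(9108 + 450\right) \left(-323\right) = 9558 \left(-323\right) = -3087234$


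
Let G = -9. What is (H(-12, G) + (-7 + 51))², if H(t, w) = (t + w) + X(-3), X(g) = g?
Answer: 400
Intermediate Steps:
H(t, w) = -3 + t + w (H(t, w) = (t + w) - 3 = -3 + t + w)
(H(-12, G) + (-7 + 51))² = ((-3 - 12 - 9) + (-7 + 51))² = (-24 + 44)² = 20² = 400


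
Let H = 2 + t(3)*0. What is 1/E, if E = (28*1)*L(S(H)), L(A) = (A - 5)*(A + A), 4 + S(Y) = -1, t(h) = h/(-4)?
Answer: 1/2800 ≈ 0.00035714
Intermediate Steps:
t(h) = -h/4 (t(h) = h*(-¼) = -h/4)
H = 2 (H = 2 - ¼*3*0 = 2 - ¾*0 = 2 + 0 = 2)
S(Y) = -5 (S(Y) = -4 - 1 = -5)
L(A) = 2*A*(-5 + A) (L(A) = (-5 + A)*(2*A) = 2*A*(-5 + A))
E = 2800 (E = (28*1)*(2*(-5)*(-5 - 5)) = 28*(2*(-5)*(-10)) = 28*100 = 2800)
1/E = 1/2800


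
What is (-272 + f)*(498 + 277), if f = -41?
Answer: -242575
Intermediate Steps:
(-272 + f)*(498 + 277) = (-272 - 41)*(498 + 277) = -313*775 = -242575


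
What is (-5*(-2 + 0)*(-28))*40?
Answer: -11200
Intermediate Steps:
(-5*(-2 + 0)*(-28))*40 = (-5*(-2)*(-28))*40 = (10*(-28))*40 = -280*40 = -11200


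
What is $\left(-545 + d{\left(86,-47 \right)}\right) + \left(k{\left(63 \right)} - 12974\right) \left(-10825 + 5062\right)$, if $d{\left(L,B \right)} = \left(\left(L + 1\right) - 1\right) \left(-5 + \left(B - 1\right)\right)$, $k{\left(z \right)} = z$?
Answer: $74400990$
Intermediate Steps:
$d{\left(L,B \right)} = L \left(-6 + B\right)$ ($d{\left(L,B \right)} = \left(\left(1 + L\right) - 1\right) \left(-5 + \left(-1 + B\right)\right) = L \left(-6 + B\right)$)
$\left(-545 + d{\left(86,-47 \right)}\right) + \left(k{\left(63 \right)} - 12974\right) \left(-10825 + 5062\right) = \left(-545 + 86 \left(-6 - 47\right)\right) + \left(63 - 12974\right) \left(-10825 + 5062\right) = \left(-545 + 86 \left(-53\right)\right) - -74406093 = \left(-545 - 4558\right) + 74406093 = -5103 + 74406093 = 74400990$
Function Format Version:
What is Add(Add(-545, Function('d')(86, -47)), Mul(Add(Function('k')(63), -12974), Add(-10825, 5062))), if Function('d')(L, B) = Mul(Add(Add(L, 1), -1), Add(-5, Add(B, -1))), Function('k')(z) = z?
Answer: 74400990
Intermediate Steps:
Function('d')(L, B) = Mul(L, Add(-6, B)) (Function('d')(L, B) = Mul(Add(Add(1, L), -1), Add(-5, Add(-1, B))) = Mul(L, Add(-6, B)))
Add(Add(-545, Function('d')(86, -47)), Mul(Add(Function('k')(63), -12974), Add(-10825, 5062))) = Add(Add(-545, Mul(86, Add(-6, -47))), Mul(Add(63, -12974), Add(-10825, 5062))) = Add(Add(-545, Mul(86, -53)), Mul(-12911, -5763)) = Add(Add(-545, -4558), 74406093) = Add(-5103, 74406093) = 74400990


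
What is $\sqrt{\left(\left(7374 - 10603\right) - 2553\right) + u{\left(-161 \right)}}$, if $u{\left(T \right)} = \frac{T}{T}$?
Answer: $i \sqrt{5781} \approx 76.033 i$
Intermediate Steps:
$u{\left(T \right)} = 1$
$\sqrt{\left(\left(7374 - 10603\right) - 2553\right) + u{\left(-161 \right)}} = \sqrt{\left(\left(7374 - 10603\right) - 2553\right) + 1} = \sqrt{\left(-3229 - 2553\right) + 1} = \sqrt{-5782 + 1} = \sqrt{-5781} = i \sqrt{5781}$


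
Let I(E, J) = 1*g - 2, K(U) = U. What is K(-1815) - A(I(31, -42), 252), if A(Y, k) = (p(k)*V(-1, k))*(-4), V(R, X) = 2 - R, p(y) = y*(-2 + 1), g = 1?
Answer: -4839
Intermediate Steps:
p(y) = -y (p(y) = y*(-1) = -y)
I(E, J) = -1 (I(E, J) = 1*1 - 2 = 1 - 2 = -1)
A(Y, k) = 12*k (A(Y, k) = ((-k)*(2 - 1*(-1)))*(-4) = ((-k)*(2 + 1))*(-4) = (-k*3)*(-4) = -3*k*(-4) = 12*k)
K(-1815) - A(I(31, -42), 252) = -1815 - 12*252 = -1815 - 1*3024 = -1815 - 3024 = -4839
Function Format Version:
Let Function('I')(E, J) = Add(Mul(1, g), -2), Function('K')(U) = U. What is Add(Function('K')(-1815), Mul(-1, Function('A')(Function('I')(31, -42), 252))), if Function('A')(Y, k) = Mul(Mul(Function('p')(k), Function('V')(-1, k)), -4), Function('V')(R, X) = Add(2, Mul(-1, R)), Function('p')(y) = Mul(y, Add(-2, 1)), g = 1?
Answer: -4839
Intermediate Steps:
Function('p')(y) = Mul(-1, y) (Function('p')(y) = Mul(y, -1) = Mul(-1, y))
Function('I')(E, J) = -1 (Function('I')(E, J) = Add(Mul(1, 1), -2) = Add(1, -2) = -1)
Function('A')(Y, k) = Mul(12, k) (Function('A')(Y, k) = Mul(Mul(Mul(-1, k), Add(2, Mul(-1, -1))), -4) = Mul(Mul(Mul(-1, k), Add(2, 1)), -4) = Mul(Mul(Mul(-1, k), 3), -4) = Mul(Mul(-3, k), -4) = Mul(12, k))
Add(Function('K')(-1815), Mul(-1, Function('A')(Function('I')(31, -42), 252))) = Add(-1815, Mul(-1, Mul(12, 252))) = Add(-1815, Mul(-1, 3024)) = Add(-1815, -3024) = -4839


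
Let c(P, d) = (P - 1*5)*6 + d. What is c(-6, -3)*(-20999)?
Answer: 1448931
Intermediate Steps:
c(P, d) = -30 + d + 6*P (c(P, d) = (P - 5)*6 + d = (-5 + P)*6 + d = (-30 + 6*P) + d = -30 + d + 6*P)
c(-6, -3)*(-20999) = (-30 - 3 + 6*(-6))*(-20999) = (-30 - 3 - 36)*(-20999) = -69*(-20999) = 1448931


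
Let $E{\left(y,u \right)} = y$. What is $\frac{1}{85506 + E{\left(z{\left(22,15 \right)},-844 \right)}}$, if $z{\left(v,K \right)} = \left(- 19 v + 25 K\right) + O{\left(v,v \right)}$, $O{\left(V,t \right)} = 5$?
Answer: $\frac{1}{85468} \approx 1.17 \cdot 10^{-5}$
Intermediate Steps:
$z{\left(v,K \right)} = 5 - 19 v + 25 K$ ($z{\left(v,K \right)} = \left(- 19 v + 25 K\right) + 5 = 5 - 19 v + 25 K$)
$\frac{1}{85506 + E{\left(z{\left(22,15 \right)},-844 \right)}} = \frac{1}{85506 + \left(5 - 418 + 25 \cdot 15\right)} = \frac{1}{85506 + \left(5 - 418 + 375\right)} = \frac{1}{85506 - 38} = \frac{1}{85468}$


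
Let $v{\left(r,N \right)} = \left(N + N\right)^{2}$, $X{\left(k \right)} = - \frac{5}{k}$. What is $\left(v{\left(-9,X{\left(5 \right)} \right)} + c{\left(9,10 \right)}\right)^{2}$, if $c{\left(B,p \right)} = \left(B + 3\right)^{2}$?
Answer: $21904$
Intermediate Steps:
$v{\left(r,N \right)} = 4 N^{2}$ ($v{\left(r,N \right)} = \left(2 N\right)^{2} = 4 N^{2}$)
$c{\left(B,p \right)} = \left(3 + B\right)^{2}$
$\left(v{\left(-9,X{\left(5 \right)} \right)} + c{\left(9,10 \right)}\right)^{2} = \left(4 \left(- \frac{5}{5}\right)^{2} + \left(3 + 9\right)^{2}\right)^{2} = \left(4 \left(\left(-5\right) \frac{1}{5}\right)^{2} + 12^{2}\right)^{2} = \left(4 \left(-1\right)^{2} + 144\right)^{2} = \left(4 \cdot 1 + 144\right)^{2} = \left(4 + 144\right)^{2} = 148^{2} = 21904$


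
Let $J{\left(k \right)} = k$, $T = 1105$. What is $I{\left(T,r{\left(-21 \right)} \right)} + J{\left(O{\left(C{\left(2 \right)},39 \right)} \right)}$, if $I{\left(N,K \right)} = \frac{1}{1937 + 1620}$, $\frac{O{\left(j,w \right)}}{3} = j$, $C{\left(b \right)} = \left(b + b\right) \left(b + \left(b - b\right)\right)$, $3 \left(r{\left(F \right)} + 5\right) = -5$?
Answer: $\frac{85369}{3557} \approx 24.0$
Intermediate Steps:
$r{\left(F \right)} = - \frac{20}{3}$ ($r{\left(F \right)} = -5 + \frac{1}{3} \left(-5\right) = -5 - \frac{5}{3} = - \frac{20}{3}$)
$C{\left(b \right)} = 2 b^{2}$ ($C{\left(b \right)} = 2 b \left(b + 0\right) = 2 b b = 2 b^{2}$)
$O{\left(j,w \right)} = 3 j$
$I{\left(N,K \right)} = \frac{1}{3557}$
$I{\left(T,r{\left(-21 \right)} \right)} + J{\left(O{\left(C{\left(2 \right)},39 \right)} \right)} = \frac{1}{3557} + 3 \cdot 2 \cdot 2^{2} = \frac{1}{3557} + 3 \cdot 2 \cdot 4 = \frac{1}{3557} + 3 \cdot 8 = \frac{1}{3557} + 24 = \frac{85369}{3557}$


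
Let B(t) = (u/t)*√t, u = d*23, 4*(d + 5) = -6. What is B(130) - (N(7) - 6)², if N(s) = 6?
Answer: -23*√130/20 ≈ -13.112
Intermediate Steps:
d = -13/2 (d = -5 + (¼)*(-6) = -5 - 3/2 = -13/2 ≈ -6.5000)
u = -299/2 (u = -13/2*23 = -299/2 ≈ -149.50)
B(t) = -299/(2*√t) (B(t) = (-299/(2*t))*√t = -299/(2*√t))
B(130) - (N(7) - 6)² = -23*√130/20 - (6 - 6)² = -23*√130/20 - 1*0² = -23*√130/20 - 1*0 = -23*√130/20 + 0 = -23*√130/20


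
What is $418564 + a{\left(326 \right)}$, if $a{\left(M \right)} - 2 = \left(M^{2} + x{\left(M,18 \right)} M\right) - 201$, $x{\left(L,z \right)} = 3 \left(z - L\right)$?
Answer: $223417$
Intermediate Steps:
$x{\left(L,z \right)} = - 3 L + 3 z$
$a{\left(M \right)} = -199 + M^{2} + M \left(54 - 3 M\right)$ ($a{\left(M \right)} = 2 - \left(201 - M^{2} - \left(- 3 M + 3 \cdot 18\right) M\right) = 2 - \left(201 - M^{2} - \left(- 3 M + 54\right) M\right) = 2 - \left(201 - M^{2} - \left(54 - 3 M\right) M\right) = 2 - \left(201 - M^{2} - M \left(54 - 3 M\right)\right) = 2 + \left(-201 + M^{2} + M \left(54 - 3 M\right)\right) = -199 + M^{2} + M \left(54 - 3 M\right)$)
$418564 + a{\left(326 \right)} = 418564 - \left(-17405 + 212552\right) = 418564 - 195147 = 223417$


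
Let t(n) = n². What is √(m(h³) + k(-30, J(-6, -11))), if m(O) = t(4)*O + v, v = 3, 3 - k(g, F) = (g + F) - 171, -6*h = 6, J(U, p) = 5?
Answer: √186 ≈ 13.638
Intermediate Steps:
h = -1 (h = -⅙*6 = -1)
k(g, F) = 174 - F - g (k(g, F) = 3 - ((g + F) - 171) = 3 - ((F + g) - 171) = 3 - (-171 + F + g) = 3 + (171 - F - g) = 174 - F - g)
m(O) = 3 + 16*O (m(O) = 4²*O + 3 = 16*O + 3 = 3 + 16*O)
√(m(h³) + k(-30, J(-6, -11))) = √((3 + 16*(-1)³) + (174 - 1*5 - 1*(-30))) = √((3 + 16*(-1)) + (174 - 5 + 30)) = √((3 - 16) + 199) = √(-13 + 199) = √186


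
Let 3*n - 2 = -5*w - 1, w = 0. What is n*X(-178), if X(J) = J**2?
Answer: 31684/3 ≈ 10561.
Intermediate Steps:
n = 1/3 (n = 2/3 + (-5*0 - 1)/3 = 2/3 + (0 - 1)/3 = 2/3 + (1/3)*(-1) = 2/3 - 1/3 = 1/3 ≈ 0.33333)
n*X(-178) = (1/3)*(-178)**2 = (1/3)*31684 = 31684/3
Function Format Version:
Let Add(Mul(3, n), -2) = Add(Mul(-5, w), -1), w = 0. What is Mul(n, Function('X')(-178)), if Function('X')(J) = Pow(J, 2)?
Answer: Rational(31684, 3) ≈ 10561.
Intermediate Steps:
n = Rational(1, 3) (n = Add(Rational(2, 3), Mul(Rational(1, 3), Add(Mul(-5, 0), -1))) = Add(Rational(2, 3), Mul(Rational(1, 3), Add(0, -1))) = Add(Rational(2, 3), Mul(Rational(1, 3), -1)) = Add(Rational(2, 3), Rational(-1, 3)) = Rational(1, 3) ≈ 0.33333)
Mul(n, Function('X')(-178)) = Mul(Rational(1, 3), Pow(-178, 2)) = Mul(Rational(1, 3), 31684) = Rational(31684, 3)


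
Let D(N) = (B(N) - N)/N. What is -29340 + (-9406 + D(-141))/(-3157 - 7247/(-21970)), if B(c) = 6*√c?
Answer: -2034582269830/69352043 + 43940*I*√141/3259546021 ≈ -29337.0 + 0.00016007*I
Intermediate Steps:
D(N) = (-N + 6*√N)/N (D(N) = (6*√N - N)/N = (-N + 6*√N)/N)
-29340 + (-9406 + D(-141))/(-3157 - 7247/(-21970)) = -29340 + (-9406 + (-1 + 6/√(-141)))/(-3157 - 7247/(-21970)) = -29340 + (-9406 + (-1 + 6*(-I*√141/141)))/(-3157 - 7247*(-1/21970)) = -29340 + (-9406 + (-1 - 2*I*√141/47))/(-3157 + 7247/21970) = -29340 + (-9407 - 2*I*√141/47)/(-69352043/21970) = -29340 + (-9407 - 2*I*√141/47)*(-21970/69352043) = -29340 + (206671790/69352043 + 43940*I*√141/3259546021) = -2034582269830/69352043 + 43940*I*√141/3259546021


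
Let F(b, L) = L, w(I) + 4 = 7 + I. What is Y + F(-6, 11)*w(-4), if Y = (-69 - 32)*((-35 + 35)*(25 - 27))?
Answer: -11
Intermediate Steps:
w(I) = 3 + I (w(I) = -4 + (7 + I) = 3 + I)
Y = 0 (Y = -0*(-2) = -101*0 = 0)
Y + F(-6, 11)*w(-4) = 0 + 11*(3 - 4) = 0 + 11*(-1) = 0 - 11 = -11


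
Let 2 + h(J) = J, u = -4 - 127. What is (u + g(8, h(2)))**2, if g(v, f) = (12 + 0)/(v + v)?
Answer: 271441/16 ≈ 16965.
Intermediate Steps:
u = -131
h(J) = -2 + J
g(v, f) = 6/v (g(v, f) = 12/((2*v)) = 12*(1/(2*v)) = 6/v)
(u + g(8, h(2)))**2 = (-131 + 6/8)**2 = (-131 + 6*(1/8))**2 = (-131 + 3/4)**2 = (-521/4)**2 = 271441/16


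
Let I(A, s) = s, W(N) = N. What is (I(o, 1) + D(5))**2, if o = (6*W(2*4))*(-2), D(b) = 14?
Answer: 225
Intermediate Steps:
o = -96 (o = (6*(2*4))*(-2) = (6*8)*(-2) = 48*(-2) = -96)
(I(o, 1) + D(5))**2 = (1 + 14)**2 = 15**2 = 225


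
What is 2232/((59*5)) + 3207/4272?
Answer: 3493723/420080 ≈ 8.3168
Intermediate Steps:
2232/((59*5)) + 3207/4272 = 2232/295 + 3207*(1/4272) = 2232*(1/295) + 1069/1424 = 2232/295 + 1069/1424 = 3493723/420080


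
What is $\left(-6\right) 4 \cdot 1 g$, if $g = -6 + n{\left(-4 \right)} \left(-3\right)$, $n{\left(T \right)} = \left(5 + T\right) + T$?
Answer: $-72$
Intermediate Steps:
$n{\left(T \right)} = 5 + 2 T$
$g = 3$ ($g = -6 + \left(5 + 2 \left(-4\right)\right) \left(-3\right) = -6 + \left(5 - 8\right) \left(-3\right) = -6 - -9 = -6 + 9 = 3$)
$\left(-6\right) 4 \cdot 1 g = \left(-6\right) 4 \cdot 1 \cdot 3 = \left(-24\right) 1 \cdot 3 = \left(-24\right) 3 = -72$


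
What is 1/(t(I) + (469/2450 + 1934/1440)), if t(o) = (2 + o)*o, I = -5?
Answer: 25200/416669 ≈ 0.060480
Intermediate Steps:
t(o) = o*(2 + o)
1/(t(I) + (469/2450 + 1934/1440)) = 1/(-5*(2 - 5) + (469/2450 + 1934/1440)) = 1/(-5*(-3) + (469*(1/2450) + 1934*(1/1440))) = 1/(15 + (67/350 + 967/720)) = 1/(15 + 38669/25200) = 1/(416669/25200) = 25200/416669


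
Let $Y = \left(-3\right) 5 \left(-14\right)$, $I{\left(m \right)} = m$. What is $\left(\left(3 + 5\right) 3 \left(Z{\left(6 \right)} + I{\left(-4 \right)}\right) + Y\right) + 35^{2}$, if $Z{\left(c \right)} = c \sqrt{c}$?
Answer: $1339 + 144 \sqrt{6} \approx 1691.7$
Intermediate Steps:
$Z{\left(c \right)} = c^{\frac{3}{2}}$
$Y = 210$ ($Y = \left(-15\right) \left(-14\right) = 210$)
$\left(\left(3 + 5\right) 3 \left(Z{\left(6 \right)} + I{\left(-4 \right)}\right) + Y\right) + 35^{2} = \left(\left(3 + 5\right) 3 \left(6^{\frac{3}{2}} - 4\right) + 210\right) + 35^{2} = \left(8 \cdot 3 \left(6 \sqrt{6} - 4\right) + 210\right) + 1225 = \left(24 \left(-4 + 6 \sqrt{6}\right) + 210\right) + 1225 = \left(\left(-96 + 144 \sqrt{6}\right) + 210\right) + 1225 = \left(114 + 144 \sqrt{6}\right) + 1225 = 1339 + 144 \sqrt{6}$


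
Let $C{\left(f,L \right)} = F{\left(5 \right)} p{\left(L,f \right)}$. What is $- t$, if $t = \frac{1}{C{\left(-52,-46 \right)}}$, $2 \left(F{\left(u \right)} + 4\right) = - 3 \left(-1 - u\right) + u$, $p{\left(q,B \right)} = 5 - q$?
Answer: $- \frac{2}{765} \approx -0.0026144$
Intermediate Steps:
$F{\left(u \right)} = - \frac{5}{2} + 2 u$ ($F{\left(u \right)} = -4 + \frac{- 3 \left(-1 - u\right) + u}{2} = -4 + \frac{\left(3 + 3 u\right) + u}{2} = -4 + \frac{3 + 4 u}{2} = -4 + \left(\frac{3}{2} + 2 u\right) = - \frac{5}{2} + 2 u$)
$C{\left(f,L \right)} = \frac{75}{2} - \frac{15 L}{2}$ ($C{\left(f,L \right)} = \left(- \frac{5}{2} + 2 \cdot 5\right) \left(5 - L\right) = \left(- \frac{5}{2} + 10\right) \left(5 - L\right) = \frac{15 \left(5 - L\right)}{2} = \frac{75}{2} - \frac{15 L}{2}$)
$t = \frac{2}{765}$ ($t = \frac{1}{\frac{75}{2} - -345} = \frac{1}{\frac{75}{2} + 345} = \frac{1}{\frac{765}{2}} = \frac{2}{765} \approx 0.0026144$)
$- t = \left(-1\right) \frac{2}{765} = - \frac{2}{765}$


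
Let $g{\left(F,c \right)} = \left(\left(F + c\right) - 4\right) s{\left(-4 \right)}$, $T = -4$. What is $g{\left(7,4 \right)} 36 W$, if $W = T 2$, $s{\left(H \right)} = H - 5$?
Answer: $18144$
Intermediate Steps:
$s{\left(H \right)} = -5 + H$
$W = -8$ ($W = \left(-4\right) 2 = -8$)
$g{\left(F,c \right)} = 36 - 9 F - 9 c$ ($g{\left(F,c \right)} = \left(\left(F + c\right) - 4\right) \left(-5 - 4\right) = \left(-4 + F + c\right) \left(-9\right) = 36 - 9 F - 9 c$)
$g{\left(7,4 \right)} 36 W = \left(36 - 63 - 36\right) 36 \left(-8\right) = \left(-63\right) 36 \left(-8\right) = \left(-2268\right) \left(-8\right) = 18144$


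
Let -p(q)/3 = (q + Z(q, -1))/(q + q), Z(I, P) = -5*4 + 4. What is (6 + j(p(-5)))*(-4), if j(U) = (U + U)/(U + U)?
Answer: -28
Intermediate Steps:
Z(I, P) = -16 (Z(I, P) = -20 + 4 = -16)
p(q) = -3*(-16 + q)/(2*q) (p(q) = -3*(q - 16)/(q + q) = -3*(-16 + q)/(2*q))
j(U) = 1 (j(U) = (2*U)/((2*U)) = (2*U)*(1/(2*U)) = 1)
(6 + j(p(-5)))*(-4) = (6 + 1)*(-4) = 7*(-4) = -28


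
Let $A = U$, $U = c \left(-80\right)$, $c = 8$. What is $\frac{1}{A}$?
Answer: $- \frac{1}{640} \approx -0.0015625$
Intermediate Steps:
$U = -640$ ($U = 8 \left(-80\right) = -640$)
$A = -640$
$\frac{1}{A} = \frac{1}{-640} = - \frac{1}{640}$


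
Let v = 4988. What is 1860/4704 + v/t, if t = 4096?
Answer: 80943/50176 ≈ 1.6132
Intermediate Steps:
1860/4704 + v/t = 1860/4704 + 4988/4096 = 1860*(1/4704) + 4988*(1/4096) = 155/392 + 1247/1024 = 80943/50176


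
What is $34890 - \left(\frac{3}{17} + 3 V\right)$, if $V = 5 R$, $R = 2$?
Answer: $\frac{592617}{17} \approx 34860.0$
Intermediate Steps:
$V = 10$ ($V = 5 \cdot 2 = 10$)
$34890 - \left(\frac{3}{17} + 3 V\right) = 34890 + \left(\frac{12}{-68} - 30\right) = 34890 + \left(12 \left(- \frac{1}{68}\right) - 30\right) = 34890 - \frac{513}{17} = \frac{592617}{17}$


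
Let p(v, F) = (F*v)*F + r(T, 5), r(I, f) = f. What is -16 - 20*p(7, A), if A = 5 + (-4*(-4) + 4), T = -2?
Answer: -87616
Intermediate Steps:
A = 25 (A = 5 + (16 + 4) = 5 + 20 = 25)
p(v, F) = 5 + v*F**2 (p(v, F) = (F*v)*F + 5 = v*F**2 + 5 = 5 + v*F**2)
-16 - 20*p(7, A) = -16 - 20*(5 + 7*25**2) = -16 - 20*(5 + 7*625) = -16 - 20*(5 + 4375) = -16 - 20*4380 = -16 - 87600 = -87616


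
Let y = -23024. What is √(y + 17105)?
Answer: I*√5919 ≈ 76.935*I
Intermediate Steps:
√(y + 17105) = √(-23024 + 17105) = √(-5919) = I*√5919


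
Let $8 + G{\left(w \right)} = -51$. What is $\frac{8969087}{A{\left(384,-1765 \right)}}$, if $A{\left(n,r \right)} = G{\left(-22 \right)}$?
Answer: $- \frac{8969087}{59} \approx -1.5202 \cdot 10^{5}$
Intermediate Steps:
$G{\left(w \right)} = -59$ ($G{\left(w \right)} = -8 - 51 = -59$)
$A{\left(n,r \right)} = -59$
$\frac{8969087}{A{\left(384,-1765 \right)}} = \frac{8969087}{-59} = 8969087 \left(- \frac{1}{59}\right) = - \frac{8969087}{59}$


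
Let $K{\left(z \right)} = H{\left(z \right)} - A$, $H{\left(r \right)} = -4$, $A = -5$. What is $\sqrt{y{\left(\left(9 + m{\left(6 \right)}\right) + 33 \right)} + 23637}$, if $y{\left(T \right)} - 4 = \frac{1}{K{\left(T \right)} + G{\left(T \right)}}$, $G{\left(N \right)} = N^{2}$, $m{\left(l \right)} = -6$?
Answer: $\frac{\sqrt{39769104266}}{1297} \approx 153.76$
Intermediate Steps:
$K{\left(z \right)} = 1$ ($K{\left(z \right)} = -4 - -5 = -4 + 5 = 1$)
$y{\left(T \right)} = 4 + \frac{1}{1 + T^{2}}$
$\sqrt{y{\left(\left(9 + m{\left(6 \right)}\right) + 33 \right)} + 23637} = \sqrt{\frac{5 + 4 \left(\left(9 - 6\right) + 33\right)^{2}}{1 + \left(\left(9 - 6\right) + 33\right)^{2}} + 23637} = \sqrt{\frac{5 + 4 \left(3 + 33\right)^{2}}{1 + \left(3 + 33\right)^{2}} + 23637} = \sqrt{\frac{5 + 4 \cdot 36^{2}}{1 + 36^{2}} + 23637} = \sqrt{\frac{5 + 4 \cdot 1296}{1 + 1296} + 23637} = \sqrt{\frac{5 + 5184}{1297} + 23637} = \sqrt{\frac{1}{1297} \cdot 5189 + 23637} = \sqrt{\frac{5189}{1297} + 23637} = \sqrt{\frac{30662378}{1297}} = \frac{\sqrt{39769104266}}{1297}$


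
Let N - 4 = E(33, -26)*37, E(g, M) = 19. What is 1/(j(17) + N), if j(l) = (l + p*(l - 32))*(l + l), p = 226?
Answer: -1/113975 ≈ -8.7739e-6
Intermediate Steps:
N = 707 (N = 4 + 19*37 = 4 + 703 = 707)
j(l) = 2*l*(-7232 + 227*l) (j(l) = (l + 226*(l - 32))*(l + l) = (l + 226*(-32 + l))*(2*l) = (l + (-7232 + 226*l))*(2*l) = (-7232 + 227*l)*(2*l) = 2*l*(-7232 + 227*l))
1/(j(17) + N) = 1/(2*17*(-7232 + 227*17) + 707) = 1/(2*17*(-7232 + 3859) + 707) = 1/(2*17*(-3373) + 707) = 1/(-114682 + 707) = 1/(-113975) = -1/113975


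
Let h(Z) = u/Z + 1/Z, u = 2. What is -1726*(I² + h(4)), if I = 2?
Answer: -16397/2 ≈ -8198.5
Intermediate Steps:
h(Z) = 3/Z (h(Z) = 2/Z + 1/Z = 3/Z)
-1726*(I² + h(4)) = -1726*(2² + 3/4) = -1726*(4 + 3*(¼)) = -1726*(4 + ¾) = -1726*19/4 = -16397/2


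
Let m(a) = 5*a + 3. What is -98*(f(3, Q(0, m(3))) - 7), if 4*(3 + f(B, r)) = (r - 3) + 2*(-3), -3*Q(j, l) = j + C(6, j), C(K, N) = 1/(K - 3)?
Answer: 10829/9 ≈ 1203.2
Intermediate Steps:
C(K, N) = 1/(-3 + K)
m(a) = 3 + 5*a
Q(j, l) = -1/9 - j/3 (Q(j, l) = -(j + 1/(-3 + 6))/3 = -(j + 1/3)/3 = -(1/3 + j)/3 = -1/9 - j/3)
f(B, r) = -21/4 + r/4 (f(B, r) = -3 + ((r - 3) + 2*(-3))/4 = -3 + ((-3 + r) - 6)/4 = -3 + (-9 + r)/4 = -3 + (-9/4 + r/4) = -21/4 + r/4)
-98*(f(3, Q(0, m(3))) - 7) = -98*((-21/4 + (-1/9 - 1/3*0)/4) - 7) = -98*((-21/4 + (-1/9 + 0)/4) - 7) = -98*((-21/4 + (1/4)*(-1/9)) - 7) = -98*((-21/4 - 1/36) - 7) = -98*(-95/18 - 7) = -98*(-221/18) = 10829/9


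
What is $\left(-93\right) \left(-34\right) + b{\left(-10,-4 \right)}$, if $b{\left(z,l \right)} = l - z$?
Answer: $3168$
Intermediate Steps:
$\left(-93\right) \left(-34\right) + b{\left(-10,-4 \right)} = \left(-93\right) \left(-34\right) - -6 = 3162 + \left(-4 + 10\right) = 3162 + 6 = 3168$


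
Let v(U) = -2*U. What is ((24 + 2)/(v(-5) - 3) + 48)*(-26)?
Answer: -9412/7 ≈ -1344.6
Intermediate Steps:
((24 + 2)/(v(-5) - 3) + 48)*(-26) = ((24 + 2)/(-2*(-5) - 3) + 48)*(-26) = (26/(10 - 3) + 48)*(-26) = (26/7 + 48)*(-26) = (362/7)*(-26) = -9412/7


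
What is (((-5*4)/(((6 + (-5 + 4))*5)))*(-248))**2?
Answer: 984064/25 ≈ 39363.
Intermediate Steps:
(((-5*4)/(((6 + (-5 + 4))*5)))*(-248))**2 = (-20*1/(5*(6 - 1))*(-248))**2 = (-20/(5*5)*(-248))**2 = (-20/25*(-248))**2 = (-20*1/25*(-248))**2 = (-4/5*(-248))**2 = (992/5)**2 = 984064/25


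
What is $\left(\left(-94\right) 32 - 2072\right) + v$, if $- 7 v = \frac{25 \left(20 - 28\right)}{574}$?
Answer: $- \frac{10205620}{2009} \approx -5080.0$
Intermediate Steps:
$v = \frac{100}{2009}$ ($v = - \frac{25 \left(20 - 28\right) \frac{1}{574}}{7} = - \frac{25 \left(-8\right) \frac{1}{574}}{7} = - \frac{\left(-200\right) \frac{1}{574}}{7} = \left(- \frac{1}{7}\right) \left(- \frac{100}{287}\right) = \frac{100}{2009} \approx 0.049776$)
$\left(\left(-94\right) 32 - 2072\right) + v = \left(\left(-94\right) 32 - 2072\right) + \frac{100}{2009} = \left(-3008 - 2072\right) + \frac{100}{2009} = -5080 + \frac{100}{2009} = - \frac{10205620}{2009}$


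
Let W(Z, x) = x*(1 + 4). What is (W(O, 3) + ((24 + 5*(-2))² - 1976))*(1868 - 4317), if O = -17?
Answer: 4322485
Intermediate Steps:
W(Z, x) = 5*x (W(Z, x) = x*5 = 5*x)
(W(O, 3) + ((24 + 5*(-2))² - 1976))*(1868 - 4317) = (5*3 + ((24 + 5*(-2))² - 1976))*(1868 - 4317) = (15 + ((24 - 10)² - 1976))*(-2449) = (15 + (14² - 1976))*(-2449) = (15 + (196 - 1976))*(-2449) = (15 - 1780)*(-2449) = -1765*(-2449) = 4322485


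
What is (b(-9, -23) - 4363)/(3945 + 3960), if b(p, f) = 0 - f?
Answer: -28/51 ≈ -0.54902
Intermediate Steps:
b(p, f) = -f
(b(-9, -23) - 4363)/(3945 + 3960) = (-1*(-23) - 4363)/(3945 + 3960) = (23 - 4363)/7905 = -4340*1/7905 = -28/51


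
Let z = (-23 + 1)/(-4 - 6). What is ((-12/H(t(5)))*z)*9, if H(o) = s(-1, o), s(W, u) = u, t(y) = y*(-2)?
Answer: 594/25 ≈ 23.760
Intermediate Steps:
t(y) = -2*y
H(o) = o
z = 11/5 (z = -22/(-10) = -22*(-⅒) = 11/5 ≈ 2.2000)
((-12/H(t(5)))*z)*9 = (-12/((-2*5))*(11/5))*9 = (-12/(-10)*(11/5))*9 = (-12*(-⅒)*(11/5))*9 = ((6/5)*(11/5))*9 = (66/25)*9 = 594/25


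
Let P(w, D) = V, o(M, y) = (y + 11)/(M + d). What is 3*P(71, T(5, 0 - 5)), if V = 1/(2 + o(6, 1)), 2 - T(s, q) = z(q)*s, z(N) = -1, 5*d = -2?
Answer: 21/29 ≈ 0.72414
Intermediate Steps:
d = -⅖ (d = (⅕)*(-2) = -⅖ ≈ -0.40000)
o(M, y) = (11 + y)/(-⅖ + M) (o(M, y) = (y + 11)/(M - ⅖) = (11 + y)/(-⅖ + M))
T(s, q) = 2 + s (T(s, q) = 2 - (-1)*s = 2 + s)
V = 7/29 (V = 1/(2 + 5*(11 + 1)/(-2 + 5*6)) = 1/(2 + 5*12/(-2 + 30)) = 1/(2 + 5*12/28) = 1/(2 + 5*(1/28)*12) = 1/(2 + 15/7) = 1/(29/7) = 7/29 ≈ 0.24138)
P(w, D) = 7/29
3*P(71, T(5, 0 - 5)) = 3*(7/29) = 21/29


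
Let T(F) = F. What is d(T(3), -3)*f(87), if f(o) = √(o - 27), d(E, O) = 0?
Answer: 0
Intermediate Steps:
f(o) = √(-27 + o)
d(T(3), -3)*f(87) = 0*√(-27 + 87) = 0*√60 = 0*(2*√15) = 0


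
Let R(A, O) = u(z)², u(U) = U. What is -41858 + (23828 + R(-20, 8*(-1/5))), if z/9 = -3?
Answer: -17301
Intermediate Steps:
z = -27 (z = 9*(-3) = -27)
R(A, O) = 729 (R(A, O) = (-27)² = 729)
-41858 + (23828 + R(-20, 8*(-1/5))) = -41858 + (23828 + 729) = -41858 + 24557 = -17301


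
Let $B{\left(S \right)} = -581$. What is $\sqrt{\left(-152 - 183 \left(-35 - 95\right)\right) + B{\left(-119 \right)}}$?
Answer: $\sqrt{23057} \approx 151.85$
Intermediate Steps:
$\sqrt{\left(-152 - 183 \left(-35 - 95\right)\right) + B{\left(-119 \right)}} = \sqrt{\left(-152 - 183 \left(-35 - 95\right)\right) - 581} = \sqrt{\left(-152 - -23790\right) - 581} = \sqrt{\left(-152 + 23790\right) - 581} = \sqrt{23638 - 581} = \sqrt{23057}$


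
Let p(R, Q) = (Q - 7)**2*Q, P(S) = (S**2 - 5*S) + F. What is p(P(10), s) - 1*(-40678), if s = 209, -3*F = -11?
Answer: 8568714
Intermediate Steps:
F = 11/3 (F = -1/3*(-11) = 11/3 ≈ 3.6667)
P(S) = 11/3 + S**2 - 5*S (P(S) = (S**2 - 5*S) + 11/3 = 11/3 + S**2 - 5*S)
p(R, Q) = Q*(-7 + Q)**2 (p(R, Q) = (-7 + Q)**2*Q = Q*(-7 + Q)**2)
p(P(10), s) - 1*(-40678) = 209*(-7 + 209)**2 - 1*(-40678) = 209*202**2 + 40678 = 209*40804 + 40678 = 8528036 + 40678 = 8568714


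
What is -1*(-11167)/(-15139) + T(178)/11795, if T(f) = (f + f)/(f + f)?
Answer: -131699626/178564505 ≈ -0.73755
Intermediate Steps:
T(f) = 1 (T(f) = (2*f)/((2*f)) = (2*f)*(1/(2*f)) = 1)
-1*(-11167)/(-15139) + T(178)/11795 = -1*(-11167)/(-15139) + 1/11795 = 11167*(-1/15139) + 1*(1/11795) = -11167/15139 + 1/11795 = -131699626/178564505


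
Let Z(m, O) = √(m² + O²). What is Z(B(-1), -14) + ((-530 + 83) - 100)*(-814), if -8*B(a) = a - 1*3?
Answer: 445258 + √785/2 ≈ 4.4527e+5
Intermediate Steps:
B(a) = 3/8 - a/8 (B(a) = -(a - 1*3)/8 = -(a - 3)/8 = -(-3 + a)/8 = 3/8 - a/8)
Z(m, O) = √(O² + m²)
Z(B(-1), -14) + ((-530 + 83) - 100)*(-814) = √((-14)² + (3/8 - ⅛*(-1))²) + ((-530 + 83) - 100)*(-814) = √(196 + (3/8 + ⅛)²) + (-447 - 100)*(-814) = √(196 + (½)²) - 547*(-814) = √(196 + ¼) + 445258 = √(785/4) + 445258 = √785/2 + 445258 = 445258 + √785/2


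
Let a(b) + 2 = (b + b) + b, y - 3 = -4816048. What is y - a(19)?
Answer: -4816100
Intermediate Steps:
y = -4816045 (y = 3 - 4816048 = -4816045)
a(b) = -2 + 3*b (a(b) = -2 + ((b + b) + b) = -2 + (2*b + b) = -2 + 3*b)
y - a(19) = -4816045 - (-2 + 3*19) = -4816045 - (-2 + 57) = -4816045 - 1*55 = -4816045 - 55 = -4816100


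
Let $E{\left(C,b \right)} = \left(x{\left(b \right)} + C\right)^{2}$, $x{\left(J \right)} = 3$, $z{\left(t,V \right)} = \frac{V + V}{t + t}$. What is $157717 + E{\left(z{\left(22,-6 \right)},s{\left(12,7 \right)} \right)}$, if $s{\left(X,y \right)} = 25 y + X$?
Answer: $\frac{19084657}{121} \approx 1.5772 \cdot 10^{5}$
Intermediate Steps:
$z{\left(t,V \right)} = \frac{V}{t}$ ($z{\left(t,V \right)} = \frac{2 V}{2 t} = 2 V \frac{1}{2 t} = \frac{V}{t}$)
$s{\left(X,y \right)} = X + 25 y$
$E{\left(C,b \right)} = \left(3 + C\right)^{2}$
$157717 + E{\left(z{\left(22,-6 \right)},s{\left(12,7 \right)} \right)} = 157717 + \left(3 - \frac{6}{22}\right)^{2} = 157717 + \left(3 - \frac{3}{11}\right)^{2} = 157717 + \left(\frac{30}{11}\right)^{2} = 157717 + \frac{900}{121} = \frac{19084657}{121}$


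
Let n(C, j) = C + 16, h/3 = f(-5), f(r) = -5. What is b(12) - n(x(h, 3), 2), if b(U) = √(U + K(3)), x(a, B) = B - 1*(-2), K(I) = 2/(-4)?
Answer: -21 + √46/2 ≈ -17.609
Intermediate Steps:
h = -15 (h = 3*(-5) = -15)
K(I) = -½ (K(I) = 2*(-¼) = -½)
x(a, B) = 2 + B (x(a, B) = B + 2 = 2 + B)
n(C, j) = 16 + C
b(U) = √(-½ + U) (b(U) = √(U - ½) = √(-½ + U))
b(12) - n(x(h, 3), 2) = √(-2 + 4*12)/2 - (16 + (2 + 3)) = √(-2 + 48)/2 - (16 + 5) = √46/2 - 1*21 = √46/2 - 21 = -21 + √46/2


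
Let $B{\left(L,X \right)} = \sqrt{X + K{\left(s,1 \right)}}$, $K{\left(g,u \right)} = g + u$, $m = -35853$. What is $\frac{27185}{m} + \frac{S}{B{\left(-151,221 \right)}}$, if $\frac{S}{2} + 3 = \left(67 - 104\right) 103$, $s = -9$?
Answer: $- \frac{27185}{35853} - \frac{7628 \sqrt{213}}{213} \approx -523.42$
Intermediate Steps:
$S = -7628$ ($S = -6 + 2 \left(67 - 104\right) 103 = -6 + 2 \left(\left(-37\right) 103\right) = -6 + 2 \left(-3811\right) = -6 - 7622 = -7628$)
$B{\left(L,X \right)} = \sqrt{-8 + X}$ ($B{\left(L,X \right)} = \sqrt{X + \left(-9 + 1\right)} = \sqrt{X - 8} = \sqrt{-8 + X}$)
$\frac{27185}{m} + \frac{S}{B{\left(-151,221 \right)}} = \frac{27185}{-35853} - \frac{7628}{\sqrt{-8 + 221}} = 27185 \left(- \frac{1}{35853}\right) - \frac{7628}{\sqrt{213}} = - \frac{27185}{35853} - 7628 \frac{\sqrt{213}}{213} = - \frac{27185}{35853} - \frac{7628 \sqrt{213}}{213}$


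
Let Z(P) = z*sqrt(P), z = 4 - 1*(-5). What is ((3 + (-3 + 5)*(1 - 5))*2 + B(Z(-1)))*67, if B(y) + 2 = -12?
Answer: -1608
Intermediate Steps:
z = 9 (z = 4 + 5 = 9)
Z(P) = 9*sqrt(P)
B(y) = -14 (B(y) = -2 - 12 = -14)
((3 + (-3 + 5)*(1 - 5))*2 + B(Z(-1)))*67 = ((3 + (-3 + 5)*(1 - 5))*2 - 14)*67 = ((3 + 2*(-4))*2 - 14)*67 = ((3 - 8)*2 - 14)*67 = (-5*2 - 14)*67 = (-10 - 14)*67 = -24*67 = -1608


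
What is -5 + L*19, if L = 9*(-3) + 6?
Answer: -404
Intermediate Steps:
L = -21 (L = -27 + 6 = -21)
-5 + L*19 = -5 - 21*19 = -5 - 399 = -404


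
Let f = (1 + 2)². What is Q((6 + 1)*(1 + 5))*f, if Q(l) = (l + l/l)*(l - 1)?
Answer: 15867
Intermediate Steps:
Q(l) = (1 + l)*(-1 + l) (Q(l) = (l + 1)*(-1 + l) = (1 + l)*(-1 + l))
f = 9 (f = 3² = 9)
Q((6 + 1)*(1 + 5))*f = (-1 + ((6 + 1)*(1 + 5))²)*9 = (-1 + (7*6)²)*9 = (-1 + 42²)*9 = (-1 + 1764)*9 = 1763*9 = 15867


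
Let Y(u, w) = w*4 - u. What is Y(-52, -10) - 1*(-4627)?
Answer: 4639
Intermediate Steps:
Y(u, w) = -u + 4*w (Y(u, w) = 4*w - u = -u + 4*w)
Y(-52, -10) - 1*(-4627) = (-1*(-52) + 4*(-10)) - 1*(-4627) = (52 - 40) + 4627 = 12 + 4627 = 4639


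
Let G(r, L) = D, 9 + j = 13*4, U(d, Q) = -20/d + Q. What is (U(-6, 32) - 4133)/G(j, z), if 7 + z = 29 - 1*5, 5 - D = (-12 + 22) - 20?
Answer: -12293/45 ≈ -273.18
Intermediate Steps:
U(d, Q) = Q - 20/d
D = 15 (D = 5 - ((-12 + 22) - 20) = 5 - (10 - 20) = 5 - 1*(-10) = 5 + 10 = 15)
j = 43 (j = -9 + 13*4 = -9 + 52 = 43)
z = 17 (z = -7 + (29 - 1*5) = -7 + (29 - 5) = -7 + 24 = 17)
G(r, L) = 15
(U(-6, 32) - 4133)/G(j, z) = ((32 - 20/(-6)) - 4133)/15 = ((32 - 20*(-⅙)) - 4133)*(1/15) = ((32 + 10/3) - 4133)*(1/15) = (106/3 - 4133)*(1/15) = -12293/3*1/15 = -12293/45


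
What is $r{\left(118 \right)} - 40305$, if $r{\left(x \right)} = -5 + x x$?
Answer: $-26386$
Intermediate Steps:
$r{\left(x \right)} = -5 + x^{2}$
$r{\left(118 \right)} - 40305 = \left(-5 + 118^{2}\right) - 40305 = \left(-5 + 13924\right) - 40305 = 13919 - 40305 = -26386$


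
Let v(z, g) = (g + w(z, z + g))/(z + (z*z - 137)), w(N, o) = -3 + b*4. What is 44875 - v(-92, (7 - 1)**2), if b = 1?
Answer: 369545588/8235 ≈ 44875.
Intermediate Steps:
w(N, o) = 1 (w(N, o) = -3 + 1*4 = -3 + 4 = 1)
v(z, g) = (1 + g)/(-137 + z + z**2) (v(z, g) = (g + 1)/(z + (z*z - 137)) = (1 + g)/(z + (z**2 - 137)) = (1 + g)/(z + (-137 + z**2)) = (1 + g)/(-137 + z + z**2))
44875 - v(-92, (7 - 1)**2) = 44875 - (1 + (7 - 1)**2)/(-137 - 92 + (-92)**2) = 44875 - (1 + 6**2)/(-137 - 92 + 8464) = 44875 - (1 + 36)/8235 = 44875 - 37/8235 = 369545588/8235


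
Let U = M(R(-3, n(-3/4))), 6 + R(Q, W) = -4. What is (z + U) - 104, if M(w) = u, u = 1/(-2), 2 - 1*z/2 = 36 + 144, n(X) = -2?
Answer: -921/2 ≈ -460.50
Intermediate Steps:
z = -356 (z = 4 - 2*(36 + 144) = 4 - 2*180 = 4 - 360 = -356)
R(Q, W) = -10 (R(Q, W) = -6 - 4 = -10)
u = -1/2 ≈ -0.50000
M(w) = -1/2
U = -1/2 ≈ -0.50000
(z + U) - 104 = (-356 - 1/2) - 104 = -713/2 - 104 = -921/2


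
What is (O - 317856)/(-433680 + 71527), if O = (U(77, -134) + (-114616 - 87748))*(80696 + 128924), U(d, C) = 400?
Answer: 42336011536/362153 ≈ 1.1690e+5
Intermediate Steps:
O = -42335693680 (O = (400 + (-114616 - 87748))*(80696 + 128924) = (400 - 202364)*209620 = -201964*209620 = -42335693680)
(O - 317856)/(-433680 + 71527) = (-42335693680 - 317856)/(-433680 + 71527) = -42336011536/(-362153) = -42336011536*(-1/362153) = 42336011536/362153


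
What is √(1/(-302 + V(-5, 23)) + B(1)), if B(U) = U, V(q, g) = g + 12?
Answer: √71022/267 ≈ 0.99813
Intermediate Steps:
V(q, g) = 12 + g
√(1/(-302 + V(-5, 23)) + B(1)) = √(1/(-302 + (12 + 23)) + 1) = √(1/(-302 + 35) + 1) = √(1/(-267) + 1) = √(-1/267 + 1) = √(266/267) = √71022/267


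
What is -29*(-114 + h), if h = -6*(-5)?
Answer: 2436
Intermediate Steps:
h = 30
-29*(-114 + h) = -29*(-114 + 30) = -29*(-84) = 2436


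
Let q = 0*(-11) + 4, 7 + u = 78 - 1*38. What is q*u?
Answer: 132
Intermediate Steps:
u = 33 (u = -7 + (78 - 1*38) = -7 + (78 - 38) = -7 + 40 = 33)
q = 4 (q = 0 + 4 = 4)
q*u = 4*33 = 132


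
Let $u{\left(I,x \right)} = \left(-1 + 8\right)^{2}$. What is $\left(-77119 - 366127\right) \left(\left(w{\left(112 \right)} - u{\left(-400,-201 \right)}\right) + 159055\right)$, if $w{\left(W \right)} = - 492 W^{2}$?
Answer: $2665079515932$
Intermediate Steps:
$u{\left(I,x \right)} = 49$ ($u{\left(I,x \right)} = 7^{2} = 49$)
$\left(-77119 - 366127\right) \left(\left(w{\left(112 \right)} - u{\left(-400,-201 \right)}\right) + 159055\right) = \left(-77119 - 366127\right) \left(\left(- 492 \cdot 112^{2} - 49\right) + 159055\right) = - 443246 \left(\left(\left(-492\right) 12544 - 49\right) + 159055\right) = - 443246 \left(\left(-6171648 - 49\right) + 159055\right) = - 443246 \left(-6171697 + 159055\right) = \left(-443246\right) \left(-6012642\right) = 2665079515932$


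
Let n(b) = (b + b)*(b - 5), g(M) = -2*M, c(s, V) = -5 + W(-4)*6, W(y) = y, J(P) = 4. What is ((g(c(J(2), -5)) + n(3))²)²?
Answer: 4477456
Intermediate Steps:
c(s, V) = -29 (c(s, V) = -5 - 4*6 = -5 - 24 = -29)
n(b) = 2*b*(-5 + b) (n(b) = (2*b)*(-5 + b) = 2*b*(-5 + b))
((g(c(J(2), -5)) + n(3))²)² = ((-2*(-29) + 2*3*(-5 + 3))²)² = ((58 + 2*3*(-2))²)² = ((58 - 12)²)² = (46²)² = 2116² = 4477456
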